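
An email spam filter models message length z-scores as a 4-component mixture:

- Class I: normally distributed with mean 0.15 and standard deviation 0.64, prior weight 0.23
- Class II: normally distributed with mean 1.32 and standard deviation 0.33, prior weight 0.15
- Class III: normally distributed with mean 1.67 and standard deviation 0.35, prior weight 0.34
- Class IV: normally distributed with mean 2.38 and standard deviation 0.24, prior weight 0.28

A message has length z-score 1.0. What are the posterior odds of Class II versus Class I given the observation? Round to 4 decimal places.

1.9093

The posterior odds equal the prior odds times the likelihood ratio: (π_i/π_j)·(f_i(x)/f_j(x)).
Evaluate each component's likelihood at the observed value:
  p_I = 0.258048
  p_II = 0.755457
  p_III = 0.182435
  p_IV = 1.09968e-07
Odds = (0.15/0.23) × (0.755457/0.258048) = 0.652174 × 2.92758 ≈ 1.9093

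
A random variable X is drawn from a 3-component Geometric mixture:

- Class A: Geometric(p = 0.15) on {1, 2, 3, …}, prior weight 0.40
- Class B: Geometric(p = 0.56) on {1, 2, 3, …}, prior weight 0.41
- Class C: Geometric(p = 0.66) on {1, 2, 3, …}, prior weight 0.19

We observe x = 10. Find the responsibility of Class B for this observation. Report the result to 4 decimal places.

0.0101

The responsibility of component k is π_k f_k(x) divided by Σ_j π_j f_j(x).
Evaluate each component's likelihood at the observed value:
  L_A = 0.15·(1−0.15)^9 = 0.15·0.231617 = 0.0347425
  L_B = 0.56·(1−0.56)^9 = 0.56·0.000618122 = 0.000346148
  L_C = 0.66·(1−0.66)^9 = 0.66·6.0717e-05 = 4.00732e-05
Prior × likelihood for each component:
  π_A·L_A = 0.40 × 0.0347425 = 0.013897
  π_B·L_B = 0.41 × 0.000346148 = 0.000141921
  π_C·L_C = 0.19 × 4.00732e-05 = 7.61391e-06
Marginal: 0.013897 + 0.000141921 + 7.61391e-06 = 0.0140466
Responsibility of Class B: 0.000141921 / 0.0140466 ≈ 0.0101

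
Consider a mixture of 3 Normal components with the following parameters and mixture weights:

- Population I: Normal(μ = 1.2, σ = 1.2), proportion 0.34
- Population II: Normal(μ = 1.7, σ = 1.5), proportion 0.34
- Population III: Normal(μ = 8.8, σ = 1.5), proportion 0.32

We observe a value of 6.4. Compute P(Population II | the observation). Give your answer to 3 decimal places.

Apply Bayes' rule: the posterior for each component is proportional to its prior times its likelihood at x.
Component likelihoods at x = 6.4:
  L_I = 2.78091e-05
  L_II = 0.00196298
  L_III = 0.0739472
Unnormalised posteriors:
  π_I·L_I = 0.34 × 2.78091e-05 = 9.45508e-06
  π_II·L_II = 0.34 × 0.00196298 = 0.000667413
  π_III·L_III = 0.32 × 0.0739472 = 0.0236631
Denominator: 9.45508e-06 + 0.000667413 + 0.0236631 = 0.02434
P(Population II | data) = 0.000667413 / 0.02434 ≈ 0.027

0.027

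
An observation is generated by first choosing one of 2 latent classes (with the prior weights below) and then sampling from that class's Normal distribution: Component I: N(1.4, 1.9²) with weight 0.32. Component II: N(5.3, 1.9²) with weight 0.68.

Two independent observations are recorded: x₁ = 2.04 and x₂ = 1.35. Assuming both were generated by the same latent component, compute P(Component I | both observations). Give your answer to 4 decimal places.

Posterior ∝ prior × likelihood, so P(k | x) ∝ w_k f_k(x); normalise over all components.
Since both observations come from the same component, the likelihood for component k is f_k(x₁)·f_k(x₂).
  p_I = [(1/(1.9·√(2π)))·exp(−(2.04−1.4)²/(2·1.9²)) = 0.209970·exp(-0.05673) = 0.198389] × [0.209897] = 0.0416413
  p_II = [(1/(1.9·√(2π)))·exp(−(2.04−5.3)²/(2·1.9²)) = 0.209970·exp(-1.47197) = 0.0481825] × [0.0241903] = 0.00116555
Unnormalised posteriors:
  w_I·p_I = 0.32 × 0.0416413 = 0.0133252
  w_II·p_II = 0.68 × 0.00116555 = 0.000792574
Sum: 0.0133252 + 0.000792574 = 0.0141178
P(Component I | data) ≈ 0.9439

0.9439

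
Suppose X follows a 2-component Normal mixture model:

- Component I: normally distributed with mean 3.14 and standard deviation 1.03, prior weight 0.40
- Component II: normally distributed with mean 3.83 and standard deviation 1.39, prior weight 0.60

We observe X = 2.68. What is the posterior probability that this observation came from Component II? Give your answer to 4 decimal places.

P(component k | x) = π_k·f_k(x) / marginal(x), where marginal(x) = Σ_j π_j·f_j(x).
Component likelihoods at x = 2.68:
  p_I = 0.35056
  p_II = 0.203826
Unnormalised posteriors:
  π_I·p_I = 0.40 × 0.35056 = 0.140224
  π_II·p_II = 0.60 × 0.203826 = 0.122296
Denominator: 0.140224 + 0.122296 = 0.26252
P(Component II | 2.68) = 0.122296 / 0.26252 ≈ 0.4659

0.4659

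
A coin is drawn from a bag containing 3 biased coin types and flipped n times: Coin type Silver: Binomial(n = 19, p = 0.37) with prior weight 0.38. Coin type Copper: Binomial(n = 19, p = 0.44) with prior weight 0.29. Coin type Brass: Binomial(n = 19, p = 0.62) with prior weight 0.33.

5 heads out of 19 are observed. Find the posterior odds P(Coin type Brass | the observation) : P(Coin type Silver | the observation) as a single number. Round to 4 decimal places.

0.0097

Only the two components matter; the odds are (π_i f_i(x)) / (π_j f_j(x)).
Evaluate each component's likelihood at the observed value:
  p_Silver = 0.125107
  p_Copper = 0.0572006
  p_Brass = 0.00139455
Posterior odds = (π_Brass·p_Brass) / (π_Silver·p_Silver) = (0.33·0.00139455) / (0.38·0.125107) = 0.000460201 / 0.0475406 ≈ 0.0097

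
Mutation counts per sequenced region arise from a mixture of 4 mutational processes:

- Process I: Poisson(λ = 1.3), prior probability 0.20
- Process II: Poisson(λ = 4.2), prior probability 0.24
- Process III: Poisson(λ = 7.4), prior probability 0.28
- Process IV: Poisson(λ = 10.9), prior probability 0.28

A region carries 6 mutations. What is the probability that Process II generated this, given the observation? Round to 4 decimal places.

0.3479

Apply Bayes' rule: the posterior for each component is proportional to its prior times its likelihood at x.
Poisson probabilities:
  L_I = 0.00182703
  L_II = 0.114321
  L_III = 0.139405
  L_IV = 0.0429949
Weight by the priors:
  π_I·L_I = 0.20 × 0.00182703 = 0.000365405
  π_II·L_II = 0.24 × 0.114321 = 0.0274371
  π_III·L_III = 0.28 × 0.139405 = 0.0390334
  π_IV·L_IV = 0.28 × 0.0429949 = 0.0120386
Evidence: 0.000365405 + 0.0274371 + 0.0390334 + 0.0120386 = 0.0788745
Responsibility of Process II: 0.0274371 / 0.0788745 ≈ 0.3479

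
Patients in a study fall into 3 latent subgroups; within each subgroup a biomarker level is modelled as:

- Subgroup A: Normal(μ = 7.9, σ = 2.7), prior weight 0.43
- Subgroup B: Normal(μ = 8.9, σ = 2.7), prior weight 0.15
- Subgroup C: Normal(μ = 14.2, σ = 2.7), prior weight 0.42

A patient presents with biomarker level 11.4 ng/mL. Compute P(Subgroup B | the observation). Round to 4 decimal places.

0.1848

The responsibility of component k is P(Z=k) f_k(x) divided by Σ_j P(Z=j) f_j(x).
Evaluate each component's likelihood at the observed value:
  L_A = (1/(2.7·√(2π)))·exp(−(11.4−7.9)²/(2·2.7²)) = 0.147756·exp(-0.84019) = 0.0637757
  L_B = (1/(2.7·√(2π)))·exp(−(11.4−8.9)²/(2·2.7²)) = 0.147756·exp(-0.42867) = 0.0962449
  L_C = (1/(2.7·√(2π)))·exp(−(11.4−14.2)²/(2·2.7²)) = 0.147756·exp(-0.53772) = 0.0863011
Unnormalised posteriors:
  P(Z=A)·L_A = 0.43 × 0.0637757 = 0.0274236
  P(Z=B)·L_B = 0.15 × 0.0962449 = 0.0144367
  P(Z=C)·L_C = 0.42 × 0.0863011 = 0.0362465
Evidence: 0.0274236 + 0.0144367 + 0.0362465 = 0.0781068
So the posterior for Subgroup B is 0.0144367 / 0.0781068 ≈ 0.1848.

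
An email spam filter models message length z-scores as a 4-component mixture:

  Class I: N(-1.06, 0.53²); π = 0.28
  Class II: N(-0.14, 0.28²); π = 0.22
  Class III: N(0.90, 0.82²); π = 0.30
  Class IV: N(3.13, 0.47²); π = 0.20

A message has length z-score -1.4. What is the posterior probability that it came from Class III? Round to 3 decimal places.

0.016

Apply Bayes' rule: the posterior for each component is proportional to its prior times its likelihood at x.
Component likelihoods at x = -1.4:
  L_I = 0.612732
  L_II = 5.70848e-05
  L_III = 0.00952193
  L_IV = 5.70862e-21
Weight by the priors:
  π_I·L_I = 0.28 × 0.612732 = 0.171565
  π_II·L_II = 0.22 × 5.70848e-05 = 1.25587e-05
  π_III·L_III = 0.30 × 0.00952193 = 0.00285658
  π_IV·L_IV = 0.20 × 5.70862e-21 = 1.14172e-21
Marginal: 0.171565 + 1.25587e-05 + 0.00285658 + 1.14172e-21 = 0.174434
So the posterior for Class III is 0.00285658 / 0.174434 ≈ 0.016.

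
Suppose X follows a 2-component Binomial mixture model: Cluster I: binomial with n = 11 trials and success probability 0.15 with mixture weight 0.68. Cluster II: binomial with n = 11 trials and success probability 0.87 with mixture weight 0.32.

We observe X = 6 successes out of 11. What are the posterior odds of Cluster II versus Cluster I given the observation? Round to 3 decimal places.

The posterior odds equal the prior odds times the likelihood ratio: (π_i/π_j)·(f_i(x)/f_j(x)).
Binomial probabilities:
  L_I = C(11,6)·0.15^6·0.85^5 = 462·1.13906e-05·0.443705 = 0.00233499
  L_II = C(11,6)·0.87^6·0.13^5 = 462·0.433626·3.71293e-05 = 0.00743831
Odds = (0.32/0.68) × (0.00743831/0.00233499) = 0.470588 × 3.18559 ≈ 1.499

1.499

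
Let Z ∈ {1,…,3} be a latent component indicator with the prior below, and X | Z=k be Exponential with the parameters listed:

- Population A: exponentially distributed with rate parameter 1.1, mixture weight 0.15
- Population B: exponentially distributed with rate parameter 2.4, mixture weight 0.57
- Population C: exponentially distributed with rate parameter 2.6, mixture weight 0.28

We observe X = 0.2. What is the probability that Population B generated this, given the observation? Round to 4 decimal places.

0.5996

Apply Bayes' rule: the posterior for each component is proportional to its prior times its likelihood at x.
Exponential densities:
  f_A = 1.1·e^(−1.1·0.2) = 1.1·e^(−0.2200) = 0.882771
  f_B = 2.4·e^(−2.4·0.2) = 2.4·e^(−0.4800) = 1.48508
  f_C = 2.6·e^(−2.6·0.2) = 2.6·e^(−0.5200) = 1.54575
Weight by the priors:
  w_A·f_A = 0.15 × 0.882771 = 0.132416
  w_B·f_B = 0.57 × 1.48508 = 0.846496
  w_C·f_C = 0.28 × 1.54575 = 0.432811
Marginal: 0.132416 + 0.846496 + 0.432811 = 1.41172
So the posterior for Population B is 0.846496 / 1.41172 ≈ 0.5996.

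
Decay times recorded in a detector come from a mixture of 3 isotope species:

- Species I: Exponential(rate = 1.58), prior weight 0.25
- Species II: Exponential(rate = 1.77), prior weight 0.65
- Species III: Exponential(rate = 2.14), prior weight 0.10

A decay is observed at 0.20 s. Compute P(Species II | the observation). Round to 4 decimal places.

P(component k | x) = π_k·f_k(x) / marginal(x), where marginal(x) = Σ_j π_j·f_j(x).
Component likelihoods at x = 0.20 s:
  p_I = 1.15191
  p_II = 1.24232
  p_III = 1.39488
Multiply by the mixture weights:
  π_I·p_I = 0.25 × 1.15191 = 0.287978
  π_II·p_II = 0.65 × 1.24232 = 0.807507
  π_III·p_III = 0.10 × 1.39488 = 0.139488
Marginal: 0.287978 + 0.807507 + 0.139488 = 1.23497
P(Species II | the observation) ≈ 0.6539

0.6539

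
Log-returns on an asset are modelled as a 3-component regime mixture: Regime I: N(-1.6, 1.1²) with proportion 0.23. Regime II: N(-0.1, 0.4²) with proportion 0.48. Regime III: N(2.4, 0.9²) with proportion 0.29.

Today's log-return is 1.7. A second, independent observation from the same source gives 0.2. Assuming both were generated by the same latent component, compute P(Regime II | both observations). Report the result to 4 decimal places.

Posterior ∝ prior × likelihood, so P(k | x) ∝ π_k f_k(x); normalise over all components.
Since both observations come from the same component, the likelihood for component k is f_k(x₁)·f_k(x₂).
  p_I = [(1/(1.1·√(2π)))·exp(−(1.7−-1.6)²/(2·1.1²)) = 0.362675·exp(-4.50000) = 0.00402895] × [0.0950748] = 0.000383052
  p_II = [(1/(0.4·√(2π)))·exp(−(1.7−-0.1)²/(2·0.4²)) = 0.997356·exp(-10.12500) = 3.99594e-05] × [0.752844] = 3.00831e-05
  p_III = [(1/(0.9·√(2π)))·exp(−(1.7−2.4)²/(2·0.9²)) = 0.443269·exp(-0.30247) = 0.327572] × [0.0223432] = 0.00731902
Multiply by the mixture weights:
  π_I·p_I = 0.23 × 0.000383052 = 8.81019e-05
  π_II·p_II = 0.48 × 3.00831e-05 = 1.44399e-05
  π_III·p_III = 0.29 × 0.00731902 = 0.00212251
Denominator: 8.81019e-05 + 1.44399e-05 + 0.00212251 = 0.00222506
P(Regime II | data) ≈ 0.0065

0.0065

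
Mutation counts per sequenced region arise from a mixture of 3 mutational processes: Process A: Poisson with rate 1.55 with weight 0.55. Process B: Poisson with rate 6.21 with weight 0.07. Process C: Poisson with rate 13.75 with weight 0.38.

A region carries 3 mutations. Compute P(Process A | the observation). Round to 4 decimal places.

P(component k | x) = π_k·f_k(x) / marginal(x), where marginal(x) = Σ_j π_j·f_j(x).
Evaluate each component's likelihood at the observed value:
  L_A = e^(−1.55)·1.55^3/3! = 0.131731
  L_B = e^(−6.21)·6.21^3/3! = 0.0801964
  L_C = e^(−13.75)·13.75^3/3! = 0.000462602
Multiply by the mixture weights:
  π_A·L_A = 0.55 × 0.131731 = 0.072452
  π_B·L_B = 0.07 × 0.0801964 = 0.00561375
  π_C·L_C = 0.38 × 0.000462602 = 0.000175789
Sum: 0.072452 + 0.00561375 + 0.000175789 = 0.0782415
Responsibility of Process A: 0.072452 / 0.0782415 ≈ 0.9260

0.9260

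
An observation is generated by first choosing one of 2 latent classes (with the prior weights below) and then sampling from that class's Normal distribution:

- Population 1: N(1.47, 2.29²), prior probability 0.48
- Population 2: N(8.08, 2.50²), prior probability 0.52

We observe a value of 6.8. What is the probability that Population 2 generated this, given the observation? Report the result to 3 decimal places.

0.929

By Bayes' theorem, P(k | x) = π_k f_k(x) / Σ_j π_j f_j(x).
Component likelihoods at x = 6.8:
  f_1 = (1/(2.29·√(2π)))·exp(−(6.8−1.47)²/(2·2.29²)) = 0.174211·exp(-2.70865) = 0.011607
  f_2 = (1/(2.50·√(2π)))·exp(−(6.8−8.08)²/(2·2.50²)) = 0.159577·exp(-0.13107) = 0.139974
Weight by the priors:
  π_1·f_1 = 0.48 × 0.011607 = 0.00557138
  π_2·f_2 = 0.52 × 0.139974 = 0.0727863
Normaliser: 0.00557138 + 0.0727863 = 0.0783577
P(Population 2 | data) ≈ 0.929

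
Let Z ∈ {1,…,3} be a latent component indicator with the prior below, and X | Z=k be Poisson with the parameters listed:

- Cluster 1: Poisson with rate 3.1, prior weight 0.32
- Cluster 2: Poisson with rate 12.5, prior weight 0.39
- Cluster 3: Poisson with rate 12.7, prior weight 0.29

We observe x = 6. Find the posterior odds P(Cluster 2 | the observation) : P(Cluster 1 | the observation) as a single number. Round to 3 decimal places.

Posterior odds = (π_i f_i(x)) / (π_j f_j(x)); the normalising sum cancels.
Poisson probabilities:
  L_1 = e^(−3.1)·3.1^6/6! = 0.0555296
  L_2 = e^(−12.5)·12.5^6/6! = 0.0197445
  L_3 = e^(−12.7)·12.7^6/6! = 0.0177807
0.00770036 / 0.0177695 ≈ 0.433

0.433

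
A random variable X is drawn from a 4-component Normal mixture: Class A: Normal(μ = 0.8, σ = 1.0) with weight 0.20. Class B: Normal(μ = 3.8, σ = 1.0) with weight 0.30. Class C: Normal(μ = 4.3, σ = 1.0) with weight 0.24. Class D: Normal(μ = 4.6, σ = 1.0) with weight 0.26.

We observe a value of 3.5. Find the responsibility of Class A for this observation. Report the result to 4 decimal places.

Posterior ∝ prior × likelihood, so P(k | x) ∝ w_k f_k(x); normalise over all components.
Evaluate each component's likelihood at the observed value:
  f_A = (1/(1.0·√(2π)))·exp(−(3.5−0.8)²/(2·1.0²)) = 0.398942·exp(-3.64500) = 0.0104209
  f_B = (1/(1.0·√(2π)))·exp(−(3.5−3.8)²/(2·1.0²)) = 0.398942·exp(-0.04500) = 0.381388
  f_C = (1/(1.0·√(2π)))·exp(−(3.5−4.3)²/(2·1.0²)) = 0.398942·exp(-0.32000) = 0.289692
  f_D = (1/(1.0·√(2π)))·exp(−(3.5−4.6)²/(2·1.0²)) = 0.398942·exp(-0.60500) = 0.217852
Weight by the priors:
  w_A·f_A = 0.20 × 0.0104209 = 0.00208419
  w_B·f_B = 0.30 × 0.381388 = 0.114416
  w_C·f_C = 0.24 × 0.289692 = 0.069526
  w_D·f_D = 0.26 × 0.217852 = 0.0566416
Denominator: 0.00208419 + 0.114416 + 0.069526 + 0.0566416 = 0.242668
So the posterior for Class A is 0.00208419 / 0.242668 ≈ 0.0086.

0.0086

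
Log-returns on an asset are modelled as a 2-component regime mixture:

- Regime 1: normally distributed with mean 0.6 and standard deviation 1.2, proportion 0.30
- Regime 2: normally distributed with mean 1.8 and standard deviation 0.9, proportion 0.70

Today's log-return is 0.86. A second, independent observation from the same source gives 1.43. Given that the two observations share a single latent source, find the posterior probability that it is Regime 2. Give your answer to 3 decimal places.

Apply Bayes' rule: the posterior for each component is proportional to its prior times its likelihood at x.
Since both observations come from the same component, the likelihood for component k is f_k(x₁)·f_k(x₂).
  L_1 = [(1/(1.2·√(2π)))·exp(−(0.86−0.6)²/(2·1.2²)) = 0.332452·exp(-0.02347) = 0.324739] × [0.261725] = 0.0849924
  L_2 = [(1/(0.9·√(2π)))·exp(−(0.86−1.8)²/(2·0.9²)) = 0.443269·exp(-0.54543) = 0.256915] × [0.407349] = 0.104654
Multiply by the mixture weights:
  P(Z=1)·L_1 = 0.30 × 0.0849924 = 0.0254977
  P(Z=2)·L_2 = 0.70 × 0.104654 = 0.0732579
Normaliser: 0.0254977 + 0.0732579 = 0.0987556
Responsibility of Regime 2: 0.0732579 / 0.0987556 ≈ 0.742

0.742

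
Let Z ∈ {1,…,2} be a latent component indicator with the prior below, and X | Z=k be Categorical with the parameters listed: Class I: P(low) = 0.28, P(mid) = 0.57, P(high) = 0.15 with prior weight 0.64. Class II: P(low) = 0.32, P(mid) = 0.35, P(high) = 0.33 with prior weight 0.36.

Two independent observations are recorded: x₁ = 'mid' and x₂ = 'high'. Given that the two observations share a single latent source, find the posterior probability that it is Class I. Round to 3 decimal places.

0.568

Apply Bayes' rule: the posterior for each component is proportional to its prior times its likelihood at x.
Since both observations come from the same component, the likelihood for component k is f_k(x₁)·f_k(x₂).
  p_I = [0.57] × [0.15] = 0.0855
  p_II = [0.35] × [0.33] = 0.1155
Unnormalised posteriors:
  π_I·p_I = 0.64 × 0.0855 = 0.05472
  π_II·p_II = 0.36 × 0.1155 = 0.04158
Normaliser: 0.05472 + 0.04158 = 0.0963
P(Class I | x₁, x₂) = 0.05472 / 0.0963 ≈ 0.568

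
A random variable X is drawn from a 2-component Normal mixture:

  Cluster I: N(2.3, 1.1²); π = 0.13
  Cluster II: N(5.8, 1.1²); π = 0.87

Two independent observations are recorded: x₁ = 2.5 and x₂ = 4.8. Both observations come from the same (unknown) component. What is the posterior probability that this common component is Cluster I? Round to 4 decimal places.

Posterior ∝ prior × likelihood, so P(k | x) ∝ π_k f_k(x); normalise over all components.
Since both observations come from the same component, the likelihood for component k is f_k(x₁)·f_k(x₂).
  L_I = [(1/(1.1·√(2π)))·exp(−(2.5−2.3)²/(2·1.1²)) = 0.362675·exp(-0.01653) = 0.356729] × [0.0274087] = 0.0097775
  L_II = [(1/(1.1·√(2π)))·exp(−(2.5−5.8)²/(2·1.1²)) = 0.362675·exp(-4.50000) = 0.00402895] × [0.239915] = 0.000966605
Unnormalised posteriors:
  π_I·L_I = 0.13 × 0.0097775 = 0.00127108
  π_II·L_II = 0.87 × 0.000966605 = 0.000840946
Evidence: 0.00127108 + 0.000840946 = 0.00211202
Responsibility of Cluster I: 0.00127108 / 0.00211202 ≈ 0.6018

0.6018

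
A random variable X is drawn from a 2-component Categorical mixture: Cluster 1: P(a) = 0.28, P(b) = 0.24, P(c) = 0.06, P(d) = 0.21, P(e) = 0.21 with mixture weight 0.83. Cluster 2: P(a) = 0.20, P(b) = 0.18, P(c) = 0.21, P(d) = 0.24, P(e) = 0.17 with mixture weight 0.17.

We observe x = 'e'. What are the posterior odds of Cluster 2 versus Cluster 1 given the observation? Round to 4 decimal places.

0.1658

Since P(k|x) ∝ π_k f_k(x), the posterior odds are π_i f_i(x) / (π_j f_j(x)).
Evaluate each component's likelihood at the observed value:
  L_1 = P(e | comp) = 0.21
  L_2 = P(e | comp) = 0.17
Posterior odds = (π_2·L_2) / (π_1·L_1) = (0.17·0.17) / (0.83·0.21) = 0.0289 / 0.1743 ≈ 0.1658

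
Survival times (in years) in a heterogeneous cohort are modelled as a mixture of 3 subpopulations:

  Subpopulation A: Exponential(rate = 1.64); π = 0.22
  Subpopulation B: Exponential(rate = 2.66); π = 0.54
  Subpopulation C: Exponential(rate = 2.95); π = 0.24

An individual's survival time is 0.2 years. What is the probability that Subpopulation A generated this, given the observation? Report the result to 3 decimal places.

0.174

Posterior ∝ prior × likelihood, so P(k | x) ∝ π_k f_k(x); normalise over all components.
Component likelihoods at x = 0.2 years:
  p_A = 1.64·e^(−1.64·0.2) = 1.64·e^(−0.3280) = 1.1814
  p_B = 2.66·e^(−2.66·0.2) = 2.66·e^(−0.5320) = 1.56256
  p_C = 2.95·e^(−2.95·0.2) = 2.95·e^(−0.5900) = 1.63527
Prior × likelihood for each component:
  π_A·p_A = 0.22 × 1.1814 = 0.259907
  π_B·p_B = 0.54 × 1.56256 = 0.843783
  π_C·p_C = 0.24 × 1.63527 = 0.392464
Marginal: 0.259907 + 0.843783 + 0.392464 = 1.49615
Responsibility of Subpopulation A: 0.259907 / 1.49615 ≈ 0.174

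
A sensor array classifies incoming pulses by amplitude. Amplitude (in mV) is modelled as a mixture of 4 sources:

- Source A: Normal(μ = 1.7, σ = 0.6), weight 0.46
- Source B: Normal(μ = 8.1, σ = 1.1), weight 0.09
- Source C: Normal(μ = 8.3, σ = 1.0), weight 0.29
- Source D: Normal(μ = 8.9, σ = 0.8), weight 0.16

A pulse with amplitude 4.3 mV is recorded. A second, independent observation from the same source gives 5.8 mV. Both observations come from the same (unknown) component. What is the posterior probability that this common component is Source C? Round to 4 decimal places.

0.1664

Apply Bayes' rule: the posterior for each component is proportional to its prior times its likelihood at x.
Since both observations come from the same component, the likelihood for component k is f_k(x₁)·f_k(x₂).
  p_A = [5.56181e-05] × [4.82158e-11] = 2.68167e-15
  p_B = [0.000929196] × [0.0407541] = 3.78685e-05
  p_C = [0.00013383] × [0.0175283] = 2.34582e-06
  p_D = [3.29905e-08] × [0.000273665] = 9.02834e-12
Weight by the priors:
  π_A·p_A = 0.46 × 2.68167e-15 = 1.23357e-15
  π_B·p_B = 0.09 × 3.78685e-05 = 3.40817e-06
  π_C·p_C = 0.29 × 2.34582e-06 = 6.80287e-07
  π_D·p_D = 0.16 × 9.02834e-12 = 1.44453e-12
Evidence: 1.23357e-15 + 3.40817e-06 + 6.80287e-07 + 1.44453e-12 = 4.08846e-06
P(Source C | x₁, x₂) ≈ 0.1664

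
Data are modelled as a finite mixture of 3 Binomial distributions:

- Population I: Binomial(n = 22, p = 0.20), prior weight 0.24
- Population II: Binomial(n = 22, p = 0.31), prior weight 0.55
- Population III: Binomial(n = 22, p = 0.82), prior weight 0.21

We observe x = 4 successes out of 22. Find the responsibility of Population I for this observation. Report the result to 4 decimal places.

Apply Bayes' rule: the posterior for each component is proportional to its prior times its likelihood at x.
Component likelihoods at x = 4 successes out of 22:
  f_I = 0.210841
  f_II = 0.0849072
  f_III = 1.30129e-10
Multiply by the mixture weights:
  P(Z=I)·f_I = 0.24 × 0.210841 = 0.0506017
  P(Z=II)·f_II = 0.55 × 0.0849072 = 0.046699
  P(Z=III)·f_III = 0.21 × 1.30129e-10 = 2.73271e-11
Marginal: 0.0506017 + 0.046699 + 2.73271e-11 = 0.0973007
P(Population I | the observation) = 0.0506017 / 0.0973007 ≈ 0.5201

0.5201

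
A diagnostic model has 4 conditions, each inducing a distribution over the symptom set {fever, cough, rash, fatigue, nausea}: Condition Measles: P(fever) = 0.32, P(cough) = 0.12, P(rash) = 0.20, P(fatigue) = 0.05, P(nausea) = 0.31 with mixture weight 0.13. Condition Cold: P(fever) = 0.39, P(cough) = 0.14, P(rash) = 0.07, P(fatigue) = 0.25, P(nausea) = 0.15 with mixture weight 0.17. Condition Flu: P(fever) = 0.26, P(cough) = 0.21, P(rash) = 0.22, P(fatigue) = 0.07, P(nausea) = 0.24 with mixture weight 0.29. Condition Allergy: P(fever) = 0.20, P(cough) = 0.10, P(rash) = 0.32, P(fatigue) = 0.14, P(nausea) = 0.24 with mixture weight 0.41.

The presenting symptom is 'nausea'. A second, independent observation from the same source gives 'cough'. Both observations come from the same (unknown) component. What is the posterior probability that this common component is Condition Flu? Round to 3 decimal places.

P(component k | x) = π_k·f_k(x) / marginal(x), where marginal(x) = Σ_j π_j·f_j(x).
Since both observations come from the same component, the likelihood for component k is f_k(x₁)·f_k(x₂).
  f_Measles = [0.31] × [0.12] = 0.0372
  f_Cold = [0.15] × [0.14] = 0.021
  f_Flu = [0.24] × [0.21] = 0.0504
  f_Allergy = [0.24] × [0.1] = 0.024
Prior × likelihood for each component:
  π_Measles·f_Measles = 0.13 × 0.0372 = 0.004836
  π_Cold·f_Cold = 0.17 × 0.021 = 0.00357
  π_Flu·f_Flu = 0.29 × 0.0504 = 0.014616
  π_Allergy·f_Allergy = 0.41 × 0.024 = 0.00984
Denominator: 0.004836 + 0.00357 + 0.014616 + 0.00984 = 0.032862
Responsibility of Condition Flu: 0.014616 / 0.032862 ≈ 0.445

0.445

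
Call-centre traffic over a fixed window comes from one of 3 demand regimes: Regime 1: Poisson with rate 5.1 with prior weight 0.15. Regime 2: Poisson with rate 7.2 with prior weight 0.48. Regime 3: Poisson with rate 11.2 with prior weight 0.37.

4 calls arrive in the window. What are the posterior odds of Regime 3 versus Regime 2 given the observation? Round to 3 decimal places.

0.083

Only the two components matter; the odds are (π_i f_i(x)) / (π_j f_j(x)).
Component likelihoods at x = 4 calls:
  p_1 = e^(−5.1)·5.1^4/4! = 0.171857
  p_2 = e^(−7.2)·7.2^4/4! = 0.0835985
  p_3 = e^(−11.2)·11.2^4/4! = 0.00896526
Posterior odds = (π_3·p_3) / (π_2·p_2) = (0.37·0.00896526) / (0.48·0.0835985) = 0.00331714 / 0.0401273 ≈ 0.083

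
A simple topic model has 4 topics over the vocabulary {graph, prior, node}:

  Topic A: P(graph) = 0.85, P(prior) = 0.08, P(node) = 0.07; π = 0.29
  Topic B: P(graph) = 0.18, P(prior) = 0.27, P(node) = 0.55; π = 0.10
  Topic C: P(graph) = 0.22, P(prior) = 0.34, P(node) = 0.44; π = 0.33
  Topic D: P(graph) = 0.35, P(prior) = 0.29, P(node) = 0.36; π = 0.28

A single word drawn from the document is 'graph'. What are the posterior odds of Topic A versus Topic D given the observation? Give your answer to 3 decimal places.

Posterior odds = (π_i f_i(x)) / (π_j f_j(x)); the normalising sum cancels.
Component likelihoods at x = 'graph':
  L_A = P(graph | comp) = 0.85
  L_B = P(graph | comp) = 0.18
  L_C = P(graph | comp) = 0.22
  L_D = P(graph | comp) = 0.35
0.2465 / 0.098 ≈ 2.515

2.515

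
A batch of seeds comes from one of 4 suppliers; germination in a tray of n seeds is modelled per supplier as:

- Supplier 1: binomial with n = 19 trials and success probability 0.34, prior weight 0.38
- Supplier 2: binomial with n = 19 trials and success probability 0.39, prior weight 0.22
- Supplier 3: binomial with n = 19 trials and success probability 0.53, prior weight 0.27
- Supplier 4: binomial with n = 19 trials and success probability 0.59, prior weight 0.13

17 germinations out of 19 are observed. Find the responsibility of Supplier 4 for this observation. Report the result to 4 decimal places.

0.6922

Apply Bayes' rule: the posterior for each component is proportional to its prior times its likelihood at x.
Component likelihoods at x = 17 germinations out of 19:
  f_1 = C(19,17)·0.34^17·0.66^2 = 171·1.08428e-08·0.4356 = 8.07654e-07
  f_2 = C(19,17)·0.39^17·0.61^2 = 171·1.11712e-07·0.3721 = 7.10811e-06
  f_3 = C(19,17)·0.53^17·0.47^2 = 171·2.05442e-05·0.2209 = 0.000776036
  f_4 = C(19,17)·0.59^17·0.41^2 = 171·0.000127199·0.1681 = 0.00365635
Prior × likelihood for each component:
  w_1·f_1 = 0.38 × 8.07654e-07 = 3.06909e-07
  w_2·f_2 = 0.22 × 7.10811e-06 = 1.56378e-06
  w_3·f_3 = 0.27 × 0.000776036 = 0.00020953
  w_4·f_4 = 0.13 × 0.00365635 = 0.000475326
Normaliser: 3.06909e-07 + 1.56378e-06 + 0.00020953 + 0.000475326 = 0.000686726
P(Supplier 4 | x) ≈ 0.6922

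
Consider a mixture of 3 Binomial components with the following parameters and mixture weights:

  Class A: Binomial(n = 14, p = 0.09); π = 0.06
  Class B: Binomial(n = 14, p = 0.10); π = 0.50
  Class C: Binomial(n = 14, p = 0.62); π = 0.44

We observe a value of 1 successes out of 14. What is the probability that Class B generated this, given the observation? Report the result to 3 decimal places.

P(component k | x) = w_k·f_k(x) / marginal(x), where marginal(x) = Σ_j w_j·f_j(x).
Component likelihoods at x = 1 successes out of 14:
  p_A = 0.36975
  p_B = 0.355861
  p_C = 2.99024e-05
Prior × likelihood for each component:
  w_A·p_A = 0.06 × 0.36975 = 0.022185
  w_B·p_B = 0.50 × 0.355861 = 0.177931
  w_C·p_C = 0.44 × 2.99024e-05 = 1.31571e-05
Evidence: 0.022185 + 0.177931 + 1.31571e-05 = 0.200129
So the posterior for Class B is 0.177931 / 0.200129 ≈ 0.889.

0.889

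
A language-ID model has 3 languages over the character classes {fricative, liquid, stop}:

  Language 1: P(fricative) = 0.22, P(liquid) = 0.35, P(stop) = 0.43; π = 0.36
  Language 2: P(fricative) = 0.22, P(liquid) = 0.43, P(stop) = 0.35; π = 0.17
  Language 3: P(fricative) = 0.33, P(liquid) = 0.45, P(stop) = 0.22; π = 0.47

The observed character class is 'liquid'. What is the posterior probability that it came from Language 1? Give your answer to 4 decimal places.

0.3069

The responsibility of component k is π_k f_k(x) divided by Σ_j π_j f_j(x).
Evaluate each component's likelihood at the observed value:
  L_1 = 0.35
  L_2 = 0.43
  L_3 = 0.45
Unnormalised posteriors:
  π_1·L_1 = 0.36 × 0.35 = 0.126
  π_2·L_2 = 0.17 × 0.43 = 0.0731
  π_3·L_3 = 0.47 × 0.45 = 0.2115
Sum: 0.126 + 0.0731 + 0.2115 = 0.4106
Responsibility of Language 1: 0.126 / 0.4106 ≈ 0.3069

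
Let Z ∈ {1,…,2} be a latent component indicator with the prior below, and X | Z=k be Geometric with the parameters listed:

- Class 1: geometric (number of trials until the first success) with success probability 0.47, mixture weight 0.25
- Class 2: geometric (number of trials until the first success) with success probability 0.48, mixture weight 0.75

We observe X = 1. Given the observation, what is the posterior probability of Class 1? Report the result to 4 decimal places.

Posterior ∝ prior × likelihood, so P(k | x) ∝ P(Z=k) f_k(x); normalise over all components.
Component likelihoods at x = 1:
  f_1 = 0.47
  f_2 = 0.48
Prior × likelihood for each component:
  P(Z=1)·f_1 = 0.25 × 0.47 = 0.1175
  P(Z=2)·f_2 = 0.75 × 0.48 = 0.36
Evidence: 0.1175 + 0.36 = 0.4775
Responsibility of Class 1: 0.1175 / 0.4775 ≈ 0.2461

0.2461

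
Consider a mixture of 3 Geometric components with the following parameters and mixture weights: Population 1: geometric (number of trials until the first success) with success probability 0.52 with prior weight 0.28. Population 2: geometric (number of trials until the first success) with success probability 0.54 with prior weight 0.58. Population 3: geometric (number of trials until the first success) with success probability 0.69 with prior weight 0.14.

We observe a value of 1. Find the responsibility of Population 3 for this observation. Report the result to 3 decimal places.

The responsibility of component k is P(Z=k) f_k(x) divided by Σ_j P(Z=j) f_j(x).
Component likelihoods at x = 1:
  L_1 = 0.52
  L_2 = 0.54
  L_3 = 0.69
Multiply by the mixture weights:
  P(Z=1)·L_1 = 0.28 × 0.52 = 0.1456
  P(Z=2)·L_2 = 0.58 × 0.54 = 0.3132
  P(Z=3)·L_3 = 0.14 × 0.69 = 0.0966
Marginal: 0.1456 + 0.3132 + 0.0966 = 0.5554
P(Population 3 | the observation) ≈ 0.174

0.174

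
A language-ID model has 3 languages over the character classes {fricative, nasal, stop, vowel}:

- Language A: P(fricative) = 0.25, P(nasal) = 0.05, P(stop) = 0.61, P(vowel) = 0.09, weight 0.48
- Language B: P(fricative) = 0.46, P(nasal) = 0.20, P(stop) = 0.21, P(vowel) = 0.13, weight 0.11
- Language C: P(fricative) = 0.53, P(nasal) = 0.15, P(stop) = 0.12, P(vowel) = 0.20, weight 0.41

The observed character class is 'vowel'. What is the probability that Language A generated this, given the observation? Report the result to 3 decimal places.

0.310

The responsibility of component k is π_k f_k(x) divided by Σ_j π_j f_j(x).
Categorical probabilities:
  L_A = P(vowel | comp) = 0.09
  L_B = P(vowel | comp) = 0.13
  L_C = P(vowel | comp) = 0.20
Weight by the priors:
  π_A·L_A = 0.48 × 0.09 = 0.0432
  π_B·L_B = 0.11 × 0.13 = 0.0143
  π_C·L_C = 0.41 × 0.2 = 0.082
Marginal: 0.0432 + 0.0143 + 0.082 = 0.1395
So the posterior for Language A is 0.0432 / 0.1395 ≈ 0.310.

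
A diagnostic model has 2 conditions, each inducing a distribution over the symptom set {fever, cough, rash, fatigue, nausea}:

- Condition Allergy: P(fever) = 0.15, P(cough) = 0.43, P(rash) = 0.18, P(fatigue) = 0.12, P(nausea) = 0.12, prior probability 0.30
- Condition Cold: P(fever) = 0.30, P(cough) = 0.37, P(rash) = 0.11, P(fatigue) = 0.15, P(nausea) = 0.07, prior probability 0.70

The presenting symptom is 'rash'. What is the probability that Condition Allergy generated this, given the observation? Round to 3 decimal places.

0.412

P(component k | x) = P(Z=k)·f_k(x) / marginal(x), where marginal(x) = Σ_j P(Z=j)·f_j(x).
Evaluate each component's likelihood at the observed value:
  f_Allergy = P(rash | comp) = 0.18
  f_Cold = P(rash | comp) = 0.11
Unnormalised posteriors:
  P(Z=Allergy)·f_Allergy = 0.30 × 0.18 = 0.054
  P(Z=Cold)·f_Cold = 0.70 × 0.11 = 0.077
Sum: 0.054 + 0.077 = 0.131
So the posterior for Condition Allergy is 0.054 / 0.131 ≈ 0.412.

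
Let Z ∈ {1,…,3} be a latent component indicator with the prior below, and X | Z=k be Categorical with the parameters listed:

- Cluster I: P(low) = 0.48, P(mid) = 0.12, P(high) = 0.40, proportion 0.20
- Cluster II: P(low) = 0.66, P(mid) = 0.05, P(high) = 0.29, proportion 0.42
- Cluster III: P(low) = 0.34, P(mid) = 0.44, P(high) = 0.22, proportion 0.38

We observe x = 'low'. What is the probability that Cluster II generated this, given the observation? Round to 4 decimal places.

0.5518

By Bayes' theorem, P(k | x) = π_k f_k(x) / Σ_j π_j f_j(x).
Evaluate each component's likelihood at the observed value:
  p_I = P(low | comp) = 0.48
  p_II = P(low | comp) = 0.66
  p_III = P(low | comp) = 0.34
Unnormalised posteriors:
  π_I·p_I = 0.20 × 0.48 = 0.096
  π_II·p_II = 0.42 × 0.66 = 0.2772
  π_III·p_III = 0.38 × 0.34 = 0.1292
Evidence: 0.096 + 0.2772 + 0.1292 = 0.5024
P(Cluster II | x) ≈ 0.5518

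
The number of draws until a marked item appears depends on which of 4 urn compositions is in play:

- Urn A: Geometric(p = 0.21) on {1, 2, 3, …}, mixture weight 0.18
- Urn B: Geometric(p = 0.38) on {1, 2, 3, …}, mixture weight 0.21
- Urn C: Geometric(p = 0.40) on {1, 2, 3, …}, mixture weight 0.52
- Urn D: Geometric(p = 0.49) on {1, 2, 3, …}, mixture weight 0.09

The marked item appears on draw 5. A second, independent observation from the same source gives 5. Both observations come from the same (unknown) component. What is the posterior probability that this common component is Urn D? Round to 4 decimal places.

0.0294

By Bayes' theorem, P(k | x) = w_k f_k(x) / Σ_j w_j f_j(x).
Since both observations come from the same component, the likelihood for component k is f_k(x₁)·f_k(x₂).
  L_A = [0.21·(1−0.21)^4 = 0.21·0.389501 = 0.0817952] × [0.0817952] = 0.00669045
  L_B = [0.38·(1−0.38)^4 = 0.38·0.147763 = 0.0561501] × [0.0561501] = 0.00315283
  L_C = [0.40·(1−0.40)^4 = 0.40·0.1296 = 0.05184] × [0.05184] = 0.00268739
  L_D = [0.49·(1−0.49)^4 = 0.49·0.067652 = 0.0331495] × [0.0331495] = 0.00109889
Unnormalised posteriors:
  w_A·L_A = 0.18 × 0.00669045 = 0.00120428
  w_B·L_B = 0.21 × 0.00315283 = 0.000662095
  w_C·L_C = 0.52 × 0.00268739 = 0.00139744
  w_D·L_D = 0.09 × 0.00109889 = 9.89e-05
Denominator: 0.00120428 + 0.000662095 + 0.00139744 + 9.89e-05 = 0.00336272
P(Urn D | x) = 9.89e-05 / 0.00336272 ≈ 0.0294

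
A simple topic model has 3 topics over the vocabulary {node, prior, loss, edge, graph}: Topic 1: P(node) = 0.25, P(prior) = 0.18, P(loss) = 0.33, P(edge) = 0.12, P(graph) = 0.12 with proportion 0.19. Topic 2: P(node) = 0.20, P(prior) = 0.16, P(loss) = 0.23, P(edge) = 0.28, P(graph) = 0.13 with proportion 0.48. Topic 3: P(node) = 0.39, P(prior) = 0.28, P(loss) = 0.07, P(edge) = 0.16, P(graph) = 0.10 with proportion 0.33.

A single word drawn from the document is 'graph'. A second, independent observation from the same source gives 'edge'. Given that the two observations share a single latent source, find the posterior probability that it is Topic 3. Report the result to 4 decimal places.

0.2072

Apply Bayes' rule: the posterior for each component is proportional to its prior times its likelihood at x.
Since both observations come from the same component, the likelihood for component k is f_k(x₁)·f_k(x₂).
  L_1 = [0.12] × [0.12] = 0.0144
  L_2 = [0.13] × [0.28] = 0.0364
  L_3 = [0.1] × [0.16] = 0.016
Multiply by the mixture weights:
  π_1·L_1 = 0.19 × 0.0144 = 0.002736
  π_2·L_2 = 0.48 × 0.0364 = 0.017472
  π_3·L_3 = 0.33 × 0.016 = 0.00528
Denominator: 0.002736 + 0.017472 + 0.00528 = 0.025488
P(Topic 3 | x₁, x₂) = 0.00528 / 0.025488 ≈ 0.2072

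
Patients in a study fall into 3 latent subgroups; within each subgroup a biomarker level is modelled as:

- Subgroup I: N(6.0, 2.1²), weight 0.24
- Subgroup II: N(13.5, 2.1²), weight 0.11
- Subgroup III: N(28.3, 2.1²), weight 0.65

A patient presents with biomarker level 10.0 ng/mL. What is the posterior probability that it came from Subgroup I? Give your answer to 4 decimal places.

Apply Bayes' rule: the posterior for each component is proportional to its prior times its likelihood at x.
Component likelihoods at x = 10.0 ng/mL:
  L_I = 0.0309639
  L_II = 0.0473701
  L_III = 6.14887e-18
Unnormalised posteriors:
  P(Z=I)·L_I = 0.24 × 0.0309639 = 0.00743132
  P(Z=II)·L_II = 0.11 × 0.0473701 = 0.00521071
  P(Z=III)·L_III = 0.65 × 6.14887e-18 = 3.99676e-18
Marginal: 0.00743132 + 0.00521071 + 3.99676e-18 = 0.012642
P(Subgroup I | x) = 0.00743132 / 0.012642 ≈ 0.5878

0.5878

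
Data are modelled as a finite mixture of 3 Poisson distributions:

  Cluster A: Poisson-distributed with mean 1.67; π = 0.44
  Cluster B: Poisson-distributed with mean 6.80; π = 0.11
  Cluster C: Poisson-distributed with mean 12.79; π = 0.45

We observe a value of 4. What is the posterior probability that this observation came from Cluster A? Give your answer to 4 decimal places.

The responsibility of component k is π_k f_k(x) divided by Σ_j π_j f_j(x).
Poisson probabilities:
  p_A = 0.0610074
  p_B = 0.0992252
  p_C = 0.00310917
Multiply by the mixture weights:
  π_A·p_A = 0.44 × 0.0610074 = 0.0268433
  π_B·p_B = 0.11 × 0.0992252 = 0.0109148
  π_C·p_C = 0.45 × 0.00310917 = 0.00139913
Normaliser: 0.0268433 + 0.0109148 + 0.00139913 = 0.0391572
P(Cluster A | data) ≈ 0.6855

0.6855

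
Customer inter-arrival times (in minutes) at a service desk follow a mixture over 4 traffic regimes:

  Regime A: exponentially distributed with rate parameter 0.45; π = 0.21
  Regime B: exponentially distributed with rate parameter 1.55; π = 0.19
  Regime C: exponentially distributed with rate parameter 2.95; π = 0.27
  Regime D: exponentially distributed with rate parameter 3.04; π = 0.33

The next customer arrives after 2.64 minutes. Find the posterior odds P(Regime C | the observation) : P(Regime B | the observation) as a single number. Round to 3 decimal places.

Since P(k|x) ∝ π_k f_k(x), the posterior odds are π_i f_i(x) / (π_j f_j(x)).
Component likelihoods at x = 2.64 minutes:
  L_A = 0.45·e^(−0.45·2.64) = 0.45·e^(−1.1880) = 0.137174
  L_B = 1.55·e^(−1.55·2.64) = 1.55·e^(−4.0920) = 0.025894
  L_C = 2.95·e^(−2.95·2.64) = 2.95·e^(−7.7880) = 0.00122331
  L_D = 3.04·e^(−3.04·2.64) = 3.04·e^(−8.0256) = 0.000994031
Posterior odds = (π_C·L_C) / (π_B·L_B) = (0.27·0.00122331) / (0.19·0.025894) = 0.000330294 / 0.00491985 ≈ 0.067

0.067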